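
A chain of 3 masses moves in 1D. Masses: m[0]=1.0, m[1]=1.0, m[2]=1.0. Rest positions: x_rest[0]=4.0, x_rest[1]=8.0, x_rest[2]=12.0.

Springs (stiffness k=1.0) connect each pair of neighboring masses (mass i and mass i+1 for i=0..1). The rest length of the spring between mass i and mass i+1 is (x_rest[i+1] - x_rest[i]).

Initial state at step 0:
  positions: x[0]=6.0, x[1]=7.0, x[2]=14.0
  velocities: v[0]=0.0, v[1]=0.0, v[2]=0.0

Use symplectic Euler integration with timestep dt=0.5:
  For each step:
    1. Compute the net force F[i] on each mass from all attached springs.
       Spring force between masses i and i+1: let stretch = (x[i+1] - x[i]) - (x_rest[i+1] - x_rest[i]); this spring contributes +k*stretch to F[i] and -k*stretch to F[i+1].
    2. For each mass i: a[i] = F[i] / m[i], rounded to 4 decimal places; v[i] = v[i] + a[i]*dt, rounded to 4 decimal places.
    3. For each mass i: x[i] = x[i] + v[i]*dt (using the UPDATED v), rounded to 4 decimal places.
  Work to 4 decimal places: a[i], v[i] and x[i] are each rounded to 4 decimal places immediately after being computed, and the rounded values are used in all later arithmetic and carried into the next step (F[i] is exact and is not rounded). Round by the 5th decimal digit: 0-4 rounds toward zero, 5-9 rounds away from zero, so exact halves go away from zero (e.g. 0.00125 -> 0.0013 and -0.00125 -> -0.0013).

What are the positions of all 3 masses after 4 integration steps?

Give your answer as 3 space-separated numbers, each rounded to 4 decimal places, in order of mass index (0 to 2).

Answer: 4.3008 10.3985 12.3008

Derivation:
Step 0: x=[6.0000 7.0000 14.0000] v=[0.0000 0.0000 0.0000]
Step 1: x=[5.2500 8.5000 13.2500] v=[-1.5000 3.0000 -1.5000]
Step 2: x=[4.3125 10.3750 12.3125] v=[-1.8750 3.7500 -1.8750]
Step 3: x=[3.8906 11.2188 11.8906] v=[-0.8438 1.6875 -0.8438]
Step 4: x=[4.3008 10.3985 12.3008] v=[0.8203 -1.6407 0.8203]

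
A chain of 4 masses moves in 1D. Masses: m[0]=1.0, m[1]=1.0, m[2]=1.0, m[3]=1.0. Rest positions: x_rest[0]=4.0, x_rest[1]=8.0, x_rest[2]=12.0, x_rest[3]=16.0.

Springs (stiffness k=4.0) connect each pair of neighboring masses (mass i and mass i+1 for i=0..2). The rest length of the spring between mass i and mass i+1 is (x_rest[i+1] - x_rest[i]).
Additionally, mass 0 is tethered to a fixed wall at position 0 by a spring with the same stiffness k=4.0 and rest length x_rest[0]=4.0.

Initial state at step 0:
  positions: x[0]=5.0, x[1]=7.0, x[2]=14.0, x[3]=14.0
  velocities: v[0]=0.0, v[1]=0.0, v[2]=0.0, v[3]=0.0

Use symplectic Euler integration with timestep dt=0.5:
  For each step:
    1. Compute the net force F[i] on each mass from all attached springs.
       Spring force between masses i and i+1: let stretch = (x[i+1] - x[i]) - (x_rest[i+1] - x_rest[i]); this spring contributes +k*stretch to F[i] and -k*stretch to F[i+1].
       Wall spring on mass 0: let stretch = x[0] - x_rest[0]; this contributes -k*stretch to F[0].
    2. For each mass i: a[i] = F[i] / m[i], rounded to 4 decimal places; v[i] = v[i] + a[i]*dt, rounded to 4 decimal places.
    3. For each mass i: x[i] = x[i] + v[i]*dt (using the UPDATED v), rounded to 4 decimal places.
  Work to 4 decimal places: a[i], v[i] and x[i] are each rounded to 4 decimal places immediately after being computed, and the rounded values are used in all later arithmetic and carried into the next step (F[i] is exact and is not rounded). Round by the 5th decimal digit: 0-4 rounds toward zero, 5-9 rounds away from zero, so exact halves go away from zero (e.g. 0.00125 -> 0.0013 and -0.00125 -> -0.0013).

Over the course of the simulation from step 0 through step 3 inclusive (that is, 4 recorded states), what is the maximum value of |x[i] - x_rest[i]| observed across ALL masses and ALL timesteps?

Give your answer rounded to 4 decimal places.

Answer: 6.0000

Derivation:
Step 0: x=[5.0000 7.0000 14.0000 14.0000] v=[0.0000 0.0000 0.0000 0.0000]
Step 1: x=[2.0000 12.0000 7.0000 18.0000] v=[-6.0000 10.0000 -14.0000 8.0000]
Step 2: x=[7.0000 2.0000 16.0000 15.0000] v=[10.0000 -20.0000 18.0000 -6.0000]
Step 3: x=[0.0000 11.0000 10.0000 17.0000] v=[-14.0000 18.0000 -12.0000 4.0000]
Max displacement = 6.0000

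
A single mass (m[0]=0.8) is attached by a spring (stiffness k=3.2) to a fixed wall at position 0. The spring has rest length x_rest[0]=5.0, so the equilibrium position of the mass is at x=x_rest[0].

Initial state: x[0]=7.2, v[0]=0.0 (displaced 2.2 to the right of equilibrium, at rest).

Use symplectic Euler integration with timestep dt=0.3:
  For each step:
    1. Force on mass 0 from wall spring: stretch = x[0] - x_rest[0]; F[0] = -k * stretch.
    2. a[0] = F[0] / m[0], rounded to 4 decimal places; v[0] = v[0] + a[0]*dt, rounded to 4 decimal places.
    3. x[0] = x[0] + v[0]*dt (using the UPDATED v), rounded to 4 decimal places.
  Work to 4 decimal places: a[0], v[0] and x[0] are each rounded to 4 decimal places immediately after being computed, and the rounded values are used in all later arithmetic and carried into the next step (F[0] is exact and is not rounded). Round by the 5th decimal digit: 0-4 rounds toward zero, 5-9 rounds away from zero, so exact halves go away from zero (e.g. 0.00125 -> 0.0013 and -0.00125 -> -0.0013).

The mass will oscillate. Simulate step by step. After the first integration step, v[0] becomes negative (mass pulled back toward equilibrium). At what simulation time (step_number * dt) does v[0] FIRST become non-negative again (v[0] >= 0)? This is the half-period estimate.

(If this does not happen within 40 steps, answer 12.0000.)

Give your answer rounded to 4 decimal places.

Step 0: x=[7.2000] v=[0.0000]
Step 1: x=[6.4080] v=[-2.6400]
Step 2: x=[5.1091] v=[-4.3296]
Step 3: x=[3.7710] v=[-4.4605]
Step 4: x=[2.8753] v=[-2.9857]
Step 5: x=[2.7445] v=[-0.4361]
Step 6: x=[3.4257] v=[2.2705]
First v>=0 after going negative at step 6, time=1.8000

Answer: 1.8000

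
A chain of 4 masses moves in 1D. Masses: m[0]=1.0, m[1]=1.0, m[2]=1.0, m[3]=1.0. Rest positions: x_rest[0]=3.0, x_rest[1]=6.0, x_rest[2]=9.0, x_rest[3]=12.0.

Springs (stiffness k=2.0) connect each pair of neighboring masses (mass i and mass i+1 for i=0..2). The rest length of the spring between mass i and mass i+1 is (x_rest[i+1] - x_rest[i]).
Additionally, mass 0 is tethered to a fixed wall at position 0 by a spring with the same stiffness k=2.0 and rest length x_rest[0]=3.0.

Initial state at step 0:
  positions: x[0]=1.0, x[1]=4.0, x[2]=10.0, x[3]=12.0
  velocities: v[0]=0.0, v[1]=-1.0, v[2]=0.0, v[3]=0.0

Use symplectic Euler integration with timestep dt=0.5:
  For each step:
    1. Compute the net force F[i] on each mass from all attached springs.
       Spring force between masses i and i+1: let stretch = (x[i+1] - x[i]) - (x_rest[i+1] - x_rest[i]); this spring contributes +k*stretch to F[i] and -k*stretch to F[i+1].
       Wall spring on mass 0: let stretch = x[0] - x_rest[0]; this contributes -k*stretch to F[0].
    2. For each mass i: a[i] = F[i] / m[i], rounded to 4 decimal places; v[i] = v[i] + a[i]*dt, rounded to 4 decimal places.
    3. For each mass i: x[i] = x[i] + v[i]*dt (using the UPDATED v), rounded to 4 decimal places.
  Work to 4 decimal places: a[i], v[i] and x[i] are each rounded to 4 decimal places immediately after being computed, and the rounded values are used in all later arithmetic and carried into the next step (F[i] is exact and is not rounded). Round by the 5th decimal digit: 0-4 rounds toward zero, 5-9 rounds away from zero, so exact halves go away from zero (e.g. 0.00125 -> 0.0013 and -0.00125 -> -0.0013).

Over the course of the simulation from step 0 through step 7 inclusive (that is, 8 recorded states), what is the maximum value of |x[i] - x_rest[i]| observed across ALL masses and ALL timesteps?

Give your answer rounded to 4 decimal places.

Step 0: x=[1.0000 4.0000 10.0000 12.0000] v=[0.0000 -1.0000 0.0000 0.0000]
Step 1: x=[2.0000 5.0000 8.0000 12.5000] v=[2.0000 2.0000 -4.0000 1.0000]
Step 2: x=[3.5000 6.0000 6.7500 12.2500] v=[3.0000 2.0000 -2.5000 -0.5000]
Step 3: x=[4.5000 6.1250 7.8750 10.7500] v=[2.0000 0.2500 2.2500 -3.0000]
Step 4: x=[4.0625 6.3125 9.5625 9.3125] v=[-0.8750 0.3750 3.3750 -2.8750]
Step 5: x=[2.7188 7.0000 9.5000 9.5000] v=[-2.6875 1.3750 -0.1250 0.3750]
Step 6: x=[2.1563 6.7969 8.1875 11.1875] v=[-1.1251 -0.4062 -2.6250 3.3750]
Step 7: x=[2.8359 4.9688 7.6797 12.8750] v=[1.3592 -3.6562 -1.0156 3.3750]
Max displacement = 2.6875

Answer: 2.6875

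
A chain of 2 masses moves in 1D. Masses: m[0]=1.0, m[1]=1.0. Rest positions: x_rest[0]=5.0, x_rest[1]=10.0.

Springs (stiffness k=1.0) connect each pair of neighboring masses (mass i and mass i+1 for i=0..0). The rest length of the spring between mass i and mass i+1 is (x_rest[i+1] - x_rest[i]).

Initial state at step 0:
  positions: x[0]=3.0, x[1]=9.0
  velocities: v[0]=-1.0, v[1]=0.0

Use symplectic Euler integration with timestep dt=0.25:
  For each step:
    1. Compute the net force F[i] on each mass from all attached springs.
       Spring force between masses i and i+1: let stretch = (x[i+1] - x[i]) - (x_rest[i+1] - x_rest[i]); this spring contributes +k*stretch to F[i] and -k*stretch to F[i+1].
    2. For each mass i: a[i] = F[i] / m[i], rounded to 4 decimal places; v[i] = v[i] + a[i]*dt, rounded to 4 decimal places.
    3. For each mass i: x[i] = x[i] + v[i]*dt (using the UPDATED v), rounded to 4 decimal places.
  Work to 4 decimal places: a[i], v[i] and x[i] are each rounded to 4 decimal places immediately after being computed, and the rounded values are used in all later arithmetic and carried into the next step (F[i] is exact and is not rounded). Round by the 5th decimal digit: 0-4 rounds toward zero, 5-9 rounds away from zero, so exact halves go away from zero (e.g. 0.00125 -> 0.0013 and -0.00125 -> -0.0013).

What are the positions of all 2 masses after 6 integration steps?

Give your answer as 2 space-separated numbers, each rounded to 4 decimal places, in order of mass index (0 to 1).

Answer: 2.7882 7.7115

Derivation:
Step 0: x=[3.0000 9.0000] v=[-1.0000 0.0000]
Step 1: x=[2.8125 8.9375] v=[-0.7500 -0.2500]
Step 2: x=[2.6953 8.8047] v=[-0.4688 -0.5313]
Step 3: x=[2.6474 8.6025] v=[-0.1915 -0.8087]
Step 4: x=[2.6592 8.3406] v=[0.0473 -1.0475]
Step 5: x=[2.7136 8.0361] v=[0.2177 -1.2179]
Step 6: x=[2.7882 7.7115] v=[0.2983 -1.2985]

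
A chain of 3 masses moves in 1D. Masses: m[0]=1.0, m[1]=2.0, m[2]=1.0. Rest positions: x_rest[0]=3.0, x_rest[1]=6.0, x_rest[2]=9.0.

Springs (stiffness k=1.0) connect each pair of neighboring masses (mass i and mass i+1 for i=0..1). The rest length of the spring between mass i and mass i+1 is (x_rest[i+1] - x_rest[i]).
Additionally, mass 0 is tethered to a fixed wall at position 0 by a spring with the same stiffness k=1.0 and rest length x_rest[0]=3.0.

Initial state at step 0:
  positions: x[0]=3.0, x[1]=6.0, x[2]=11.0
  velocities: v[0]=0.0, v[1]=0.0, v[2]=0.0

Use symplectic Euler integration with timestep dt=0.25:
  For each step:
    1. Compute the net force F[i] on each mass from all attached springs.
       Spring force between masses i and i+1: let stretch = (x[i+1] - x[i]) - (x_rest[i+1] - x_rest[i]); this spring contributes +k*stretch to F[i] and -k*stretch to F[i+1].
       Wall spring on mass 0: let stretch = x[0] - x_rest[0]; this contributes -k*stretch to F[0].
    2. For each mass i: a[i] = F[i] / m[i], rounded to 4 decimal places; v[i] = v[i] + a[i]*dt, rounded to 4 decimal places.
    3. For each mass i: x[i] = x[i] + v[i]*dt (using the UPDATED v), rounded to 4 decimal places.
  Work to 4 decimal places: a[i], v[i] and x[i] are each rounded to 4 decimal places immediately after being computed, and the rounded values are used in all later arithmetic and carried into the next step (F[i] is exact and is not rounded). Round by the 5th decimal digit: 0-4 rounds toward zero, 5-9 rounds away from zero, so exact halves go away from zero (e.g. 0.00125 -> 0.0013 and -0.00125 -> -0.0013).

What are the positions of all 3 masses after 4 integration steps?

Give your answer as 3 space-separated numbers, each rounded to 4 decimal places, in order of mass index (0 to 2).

Step 0: x=[3.0000 6.0000 11.0000] v=[0.0000 0.0000 0.0000]
Step 1: x=[3.0000 6.0625 10.8750] v=[0.0000 0.2500 -0.5000]
Step 2: x=[3.0039 6.1797 10.6367] v=[0.0156 0.4688 -0.9531]
Step 3: x=[3.0186 6.3370 10.3074] v=[0.0586 0.6290 -1.3174]
Step 4: x=[3.0520 6.5146 9.9174] v=[0.1336 0.7105 -1.5600]

Answer: 3.0520 6.5146 9.9174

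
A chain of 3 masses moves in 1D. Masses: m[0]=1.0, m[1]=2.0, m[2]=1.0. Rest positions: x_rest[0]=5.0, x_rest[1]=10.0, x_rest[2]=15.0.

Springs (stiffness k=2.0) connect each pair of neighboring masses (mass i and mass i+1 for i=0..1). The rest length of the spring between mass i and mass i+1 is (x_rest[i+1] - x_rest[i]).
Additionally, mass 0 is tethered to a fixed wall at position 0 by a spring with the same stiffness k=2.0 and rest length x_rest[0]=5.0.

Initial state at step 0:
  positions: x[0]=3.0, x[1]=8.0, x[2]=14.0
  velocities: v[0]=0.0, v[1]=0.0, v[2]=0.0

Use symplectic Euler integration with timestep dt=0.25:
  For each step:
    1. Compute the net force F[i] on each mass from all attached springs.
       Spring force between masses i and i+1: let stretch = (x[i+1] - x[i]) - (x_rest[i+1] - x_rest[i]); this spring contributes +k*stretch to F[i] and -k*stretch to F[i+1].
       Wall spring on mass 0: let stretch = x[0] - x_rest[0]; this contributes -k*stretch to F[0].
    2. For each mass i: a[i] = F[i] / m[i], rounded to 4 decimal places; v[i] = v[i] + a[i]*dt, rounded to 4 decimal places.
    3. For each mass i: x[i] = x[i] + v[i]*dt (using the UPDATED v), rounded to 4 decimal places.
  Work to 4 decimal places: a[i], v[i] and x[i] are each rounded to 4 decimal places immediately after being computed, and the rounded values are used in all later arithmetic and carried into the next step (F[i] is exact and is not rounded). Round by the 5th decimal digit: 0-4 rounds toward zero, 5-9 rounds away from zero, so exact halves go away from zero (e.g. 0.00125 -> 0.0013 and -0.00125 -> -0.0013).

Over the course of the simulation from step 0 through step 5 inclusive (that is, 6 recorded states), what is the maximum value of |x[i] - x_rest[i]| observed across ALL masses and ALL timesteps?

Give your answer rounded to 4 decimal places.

Answer: 2.1356

Derivation:
Step 0: x=[3.0000 8.0000 14.0000] v=[0.0000 0.0000 0.0000]
Step 1: x=[3.2500 8.0625 13.8750] v=[1.0000 0.2500 -0.5000]
Step 2: x=[3.6953 8.1875 13.6484] v=[1.7813 0.5000 -0.9063]
Step 3: x=[4.2403 8.3731 13.3642] v=[2.1798 0.7422 -1.1368]
Step 4: x=[4.7718 8.6123 13.0811] v=[2.1261 0.9568 -1.1324]
Step 5: x=[5.1869 8.8908 12.8644] v=[1.6605 1.1139 -0.8668]
Max displacement = 2.1356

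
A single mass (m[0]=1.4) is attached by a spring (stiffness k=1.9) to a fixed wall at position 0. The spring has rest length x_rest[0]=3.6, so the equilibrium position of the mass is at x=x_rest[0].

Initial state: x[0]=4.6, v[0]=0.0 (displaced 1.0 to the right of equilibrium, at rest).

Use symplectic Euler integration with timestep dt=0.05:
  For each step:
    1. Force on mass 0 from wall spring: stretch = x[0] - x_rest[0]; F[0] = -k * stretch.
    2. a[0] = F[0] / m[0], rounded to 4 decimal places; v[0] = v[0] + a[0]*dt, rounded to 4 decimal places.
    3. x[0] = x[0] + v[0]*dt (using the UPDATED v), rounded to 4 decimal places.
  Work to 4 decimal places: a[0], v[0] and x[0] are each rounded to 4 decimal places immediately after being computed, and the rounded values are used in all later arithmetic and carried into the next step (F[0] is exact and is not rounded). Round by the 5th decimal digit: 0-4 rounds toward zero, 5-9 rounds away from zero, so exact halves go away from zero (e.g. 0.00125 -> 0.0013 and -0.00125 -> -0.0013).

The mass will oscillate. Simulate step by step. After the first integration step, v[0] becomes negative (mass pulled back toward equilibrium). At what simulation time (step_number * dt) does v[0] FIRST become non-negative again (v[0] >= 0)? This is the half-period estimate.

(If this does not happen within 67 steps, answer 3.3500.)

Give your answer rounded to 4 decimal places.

Answer: 2.7000

Derivation:
Step 0: x=[4.6000] v=[0.0000]
Step 1: x=[4.5966] v=[-0.0679]
Step 2: x=[4.5898] v=[-0.1355]
Step 3: x=[4.5797] v=[-0.2027]
Step 4: x=[4.5662] v=[-0.2692]
Step 5: x=[4.5495] v=[-0.3348]
Step 6: x=[4.5295] v=[-0.3992]
Step 7: x=[4.5064] v=[-0.4623]
Step 8: x=[4.4802] v=[-0.5238]
Step 9: x=[4.4510] v=[-0.5835]
Step 10: x=[4.4189] v=[-0.6412]
Step 11: x=[4.3841] v=[-0.6968]
Step 12: x=[4.3466] v=[-0.7500]
Step 13: x=[4.3066] v=[-0.8007]
Step 14: x=[4.2642] v=[-0.8487]
Step 15: x=[4.2195] v=[-0.8938]
Step 16: x=[4.1727] v=[-0.9358]
Step 17: x=[4.1240] v=[-0.9747]
Step 18: x=[4.0735] v=[-1.0103]
Step 19: x=[4.0214] v=[-1.0424]
Step 20: x=[3.9679] v=[-1.0710]
Step 21: x=[3.9131] v=[-1.0960]
Step 22: x=[3.8572] v=[-1.1172]
Step 23: x=[3.8005] v=[-1.1347]
Step 24: x=[3.7431] v=[-1.1483]
Step 25: x=[3.6852] v=[-1.1580]
Step 26: x=[3.6270] v=[-1.1638]
Step 27: x=[3.5687] v=[-1.1656]
Step 28: x=[3.5105] v=[-1.1635]
Step 29: x=[3.4526] v=[-1.1574]
Step 30: x=[3.3952] v=[-1.1474]
Step 31: x=[3.3385] v=[-1.1335]
Step 32: x=[3.2827] v=[-1.1158]
Step 33: x=[3.2280] v=[-1.0943]
Step 34: x=[3.1745] v=[-1.0691]
Step 35: x=[3.1225] v=[-1.0402]
Step 36: x=[3.0721] v=[-1.0078]
Step 37: x=[3.0235] v=[-0.9720]
Step 38: x=[2.9769] v=[-0.9329]
Step 39: x=[2.9324] v=[-0.8906]
Step 40: x=[2.8901] v=[-0.8453]
Step 41: x=[2.8502] v=[-0.7971]
Step 42: x=[2.8129] v=[-0.7462]
Step 43: x=[2.7783] v=[-0.6928]
Step 44: x=[2.7465] v=[-0.6370]
Step 45: x=[2.7175] v=[-0.5791]
Step 46: x=[2.6915] v=[-0.5192]
Step 47: x=[2.6686] v=[-0.4576]
Step 48: x=[2.6489] v=[-0.3944]
Step 49: x=[2.6324] v=[-0.3299]
Step 50: x=[2.6192] v=[-0.2642]
Step 51: x=[2.6093] v=[-0.1976]
Step 52: x=[2.6028] v=[-0.1304]
Step 53: x=[2.5997] v=[-0.0627]
Step 54: x=[2.6000] v=[0.0052]
First v>=0 after going negative at step 54, time=2.7000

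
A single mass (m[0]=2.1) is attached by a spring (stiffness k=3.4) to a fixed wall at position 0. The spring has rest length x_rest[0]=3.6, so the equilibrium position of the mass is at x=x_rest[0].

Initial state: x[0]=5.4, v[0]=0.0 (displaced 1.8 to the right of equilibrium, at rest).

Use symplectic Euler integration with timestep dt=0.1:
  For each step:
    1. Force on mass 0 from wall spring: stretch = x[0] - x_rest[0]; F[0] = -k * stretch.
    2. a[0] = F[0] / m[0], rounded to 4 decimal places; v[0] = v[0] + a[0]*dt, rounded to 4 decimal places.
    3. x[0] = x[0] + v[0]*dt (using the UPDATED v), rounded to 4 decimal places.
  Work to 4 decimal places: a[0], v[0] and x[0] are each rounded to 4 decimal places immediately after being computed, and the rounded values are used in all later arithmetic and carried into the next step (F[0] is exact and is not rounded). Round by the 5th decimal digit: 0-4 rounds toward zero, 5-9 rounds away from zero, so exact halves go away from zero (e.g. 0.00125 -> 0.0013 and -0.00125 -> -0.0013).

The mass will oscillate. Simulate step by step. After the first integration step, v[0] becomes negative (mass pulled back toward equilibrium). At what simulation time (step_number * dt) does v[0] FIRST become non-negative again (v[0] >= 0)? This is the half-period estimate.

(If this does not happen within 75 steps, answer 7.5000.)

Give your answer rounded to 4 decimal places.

Answer: 2.5000

Derivation:
Step 0: x=[5.4000] v=[0.0000]
Step 1: x=[5.3709] v=[-0.2914]
Step 2: x=[5.3131] v=[-0.5781]
Step 3: x=[5.2276] v=[-0.8555]
Step 4: x=[5.1157] v=[-1.1190]
Step 5: x=[4.9793] v=[-1.3644]
Step 6: x=[4.8205] v=[-1.5877]
Step 7: x=[4.6420] v=[-1.7853]
Step 8: x=[4.4466] v=[-1.9540]
Step 9: x=[4.2375] v=[-2.0911]
Step 10: x=[4.0181] v=[-2.1943]
Step 11: x=[3.7919] v=[-2.2620]
Step 12: x=[3.5626] v=[-2.2931]
Step 13: x=[3.3339] v=[-2.2870]
Step 14: x=[3.1095] v=[-2.2439]
Step 15: x=[2.8931] v=[-2.1645]
Step 16: x=[2.6881] v=[-2.0501]
Step 17: x=[2.4979] v=[-1.9025]
Step 18: x=[2.3255] v=[-1.7241]
Step 19: x=[2.1737] v=[-1.5178]
Step 20: x=[2.0450] v=[-1.2869]
Step 21: x=[1.9415] v=[-1.0351]
Step 22: x=[1.8648] v=[-0.7666]
Step 23: x=[1.8162] v=[-0.4857]
Step 24: x=[1.7965] v=[-0.1969]
Step 25: x=[1.8060] v=[0.0951]
First v>=0 after going negative at step 25, time=2.5000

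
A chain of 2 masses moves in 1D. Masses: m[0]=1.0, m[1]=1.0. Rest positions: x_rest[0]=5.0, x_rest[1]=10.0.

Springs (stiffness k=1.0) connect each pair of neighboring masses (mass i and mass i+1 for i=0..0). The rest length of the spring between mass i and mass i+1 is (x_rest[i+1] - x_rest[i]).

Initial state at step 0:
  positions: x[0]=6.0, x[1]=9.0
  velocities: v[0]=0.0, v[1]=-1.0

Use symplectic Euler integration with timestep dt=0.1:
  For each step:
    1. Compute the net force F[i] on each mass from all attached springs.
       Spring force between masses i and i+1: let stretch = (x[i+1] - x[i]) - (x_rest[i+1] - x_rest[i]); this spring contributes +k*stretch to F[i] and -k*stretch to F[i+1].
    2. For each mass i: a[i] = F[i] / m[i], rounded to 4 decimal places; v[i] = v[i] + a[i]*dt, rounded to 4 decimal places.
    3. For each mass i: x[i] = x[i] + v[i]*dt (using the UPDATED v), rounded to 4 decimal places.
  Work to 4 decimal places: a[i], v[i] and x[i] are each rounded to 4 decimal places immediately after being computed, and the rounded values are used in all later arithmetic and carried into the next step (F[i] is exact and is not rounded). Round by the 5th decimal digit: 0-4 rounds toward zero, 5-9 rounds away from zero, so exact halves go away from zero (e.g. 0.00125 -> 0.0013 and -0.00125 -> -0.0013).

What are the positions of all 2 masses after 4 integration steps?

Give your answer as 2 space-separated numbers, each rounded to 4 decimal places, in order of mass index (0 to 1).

Step 0: x=[6.0000 9.0000] v=[0.0000 -1.0000]
Step 1: x=[5.9800 8.9200] v=[-0.2000 -0.8000]
Step 2: x=[5.9394 8.8606] v=[-0.4060 -0.5940]
Step 3: x=[5.8780 8.8220] v=[-0.6139 -0.3861]
Step 4: x=[5.7961 8.8040] v=[-0.8195 -0.1805]

Answer: 5.7961 8.8040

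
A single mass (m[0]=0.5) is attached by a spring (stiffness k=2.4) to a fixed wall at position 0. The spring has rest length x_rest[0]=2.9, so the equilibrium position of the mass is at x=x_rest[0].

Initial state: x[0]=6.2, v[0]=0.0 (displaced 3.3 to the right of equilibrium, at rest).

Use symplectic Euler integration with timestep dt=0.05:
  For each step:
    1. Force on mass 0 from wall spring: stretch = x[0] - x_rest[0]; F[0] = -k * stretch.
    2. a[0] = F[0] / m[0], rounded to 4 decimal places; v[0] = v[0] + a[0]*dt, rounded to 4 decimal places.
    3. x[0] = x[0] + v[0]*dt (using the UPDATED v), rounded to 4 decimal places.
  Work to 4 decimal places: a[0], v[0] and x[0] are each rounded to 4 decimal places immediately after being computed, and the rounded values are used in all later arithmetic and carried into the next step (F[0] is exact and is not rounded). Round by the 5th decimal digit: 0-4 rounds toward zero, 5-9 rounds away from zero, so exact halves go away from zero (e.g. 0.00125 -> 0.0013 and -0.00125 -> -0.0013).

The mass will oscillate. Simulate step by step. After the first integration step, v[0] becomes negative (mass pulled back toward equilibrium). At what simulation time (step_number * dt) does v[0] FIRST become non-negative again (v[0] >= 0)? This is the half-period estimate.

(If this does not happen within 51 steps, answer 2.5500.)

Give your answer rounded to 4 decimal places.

Step 0: x=[6.2000] v=[0.0000]
Step 1: x=[6.1604] v=[-0.7920]
Step 2: x=[6.0817] v=[-1.5745]
Step 3: x=[5.9648] v=[-2.3381]
Step 4: x=[5.8111] v=[-3.0737]
Step 5: x=[5.6225] v=[-3.7724]
Step 6: x=[5.4012] v=[-4.4258]
Step 7: x=[5.1499] v=[-5.0261]
Step 8: x=[4.8716] v=[-5.5661]
Step 9: x=[4.5696] v=[-6.0393]
Step 10: x=[4.2476] v=[-6.4400]
Step 11: x=[3.9094] v=[-6.7634]
Step 12: x=[3.5591] v=[-7.0057]
Step 13: x=[3.2009] v=[-7.1639]
Step 14: x=[2.8391] v=[-7.2361]
Step 15: x=[2.4780] v=[-7.2215]
Step 16: x=[2.1220] v=[-7.1202]
Step 17: x=[1.7753] v=[-6.9335]
Step 18: x=[1.4421] v=[-6.6636]
Step 19: x=[1.1264] v=[-6.3137]
Step 20: x=[0.8320] v=[-5.8880]
Step 21: x=[0.5624] v=[-5.3917]
Step 22: x=[0.3209] v=[-4.8307]
Step 23: x=[0.1103] v=[-4.2117]
Step 24: x=[-0.0668] v=[-3.5422]
Step 25: x=[-0.2083] v=[-2.8302]
Step 26: x=[-0.3125] v=[-2.0842]
Step 27: x=[-0.3782] v=[-1.3132]
Step 28: x=[-0.4045] v=[-0.5264]
Step 29: x=[-0.3912] v=[0.2667]
First v>=0 after going negative at step 29, time=1.4500

Answer: 1.4500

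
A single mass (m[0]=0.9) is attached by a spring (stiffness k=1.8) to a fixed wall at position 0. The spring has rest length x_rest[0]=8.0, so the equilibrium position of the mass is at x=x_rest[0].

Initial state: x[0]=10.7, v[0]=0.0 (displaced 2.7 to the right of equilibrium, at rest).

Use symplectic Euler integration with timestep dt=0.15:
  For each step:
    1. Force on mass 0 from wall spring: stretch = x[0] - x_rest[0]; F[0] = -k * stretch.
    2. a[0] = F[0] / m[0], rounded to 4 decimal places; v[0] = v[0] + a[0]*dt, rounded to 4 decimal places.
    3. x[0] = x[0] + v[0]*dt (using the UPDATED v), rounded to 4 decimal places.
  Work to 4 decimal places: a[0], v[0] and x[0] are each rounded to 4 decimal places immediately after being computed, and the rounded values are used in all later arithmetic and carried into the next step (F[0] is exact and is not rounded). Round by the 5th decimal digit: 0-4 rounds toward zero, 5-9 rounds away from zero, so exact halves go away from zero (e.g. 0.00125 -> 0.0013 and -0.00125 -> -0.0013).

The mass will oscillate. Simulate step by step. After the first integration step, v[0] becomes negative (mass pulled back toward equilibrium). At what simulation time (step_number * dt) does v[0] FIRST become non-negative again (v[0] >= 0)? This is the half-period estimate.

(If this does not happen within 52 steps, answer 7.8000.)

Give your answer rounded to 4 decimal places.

Step 0: x=[10.7000] v=[0.0000]
Step 1: x=[10.5785] v=[-0.8100]
Step 2: x=[10.3410] v=[-1.5836]
Step 3: x=[9.9981] v=[-2.2859]
Step 4: x=[9.5653] v=[-2.8853]
Step 5: x=[9.0621] v=[-3.3549]
Step 6: x=[8.5111] v=[-3.6735]
Step 7: x=[7.9371] v=[-3.8268]
Step 8: x=[7.3659] v=[-3.8079]
Step 9: x=[6.8232] v=[-3.6177]
Step 10: x=[6.3335] v=[-3.2647]
Step 11: x=[5.9188] v=[-2.7648]
Step 12: x=[5.5977] v=[-2.1404]
Step 13: x=[5.3847] v=[-1.4197]
Step 14: x=[5.2894] v=[-0.6351]
Step 15: x=[5.3161] v=[0.1781]
First v>=0 after going negative at step 15, time=2.2500

Answer: 2.2500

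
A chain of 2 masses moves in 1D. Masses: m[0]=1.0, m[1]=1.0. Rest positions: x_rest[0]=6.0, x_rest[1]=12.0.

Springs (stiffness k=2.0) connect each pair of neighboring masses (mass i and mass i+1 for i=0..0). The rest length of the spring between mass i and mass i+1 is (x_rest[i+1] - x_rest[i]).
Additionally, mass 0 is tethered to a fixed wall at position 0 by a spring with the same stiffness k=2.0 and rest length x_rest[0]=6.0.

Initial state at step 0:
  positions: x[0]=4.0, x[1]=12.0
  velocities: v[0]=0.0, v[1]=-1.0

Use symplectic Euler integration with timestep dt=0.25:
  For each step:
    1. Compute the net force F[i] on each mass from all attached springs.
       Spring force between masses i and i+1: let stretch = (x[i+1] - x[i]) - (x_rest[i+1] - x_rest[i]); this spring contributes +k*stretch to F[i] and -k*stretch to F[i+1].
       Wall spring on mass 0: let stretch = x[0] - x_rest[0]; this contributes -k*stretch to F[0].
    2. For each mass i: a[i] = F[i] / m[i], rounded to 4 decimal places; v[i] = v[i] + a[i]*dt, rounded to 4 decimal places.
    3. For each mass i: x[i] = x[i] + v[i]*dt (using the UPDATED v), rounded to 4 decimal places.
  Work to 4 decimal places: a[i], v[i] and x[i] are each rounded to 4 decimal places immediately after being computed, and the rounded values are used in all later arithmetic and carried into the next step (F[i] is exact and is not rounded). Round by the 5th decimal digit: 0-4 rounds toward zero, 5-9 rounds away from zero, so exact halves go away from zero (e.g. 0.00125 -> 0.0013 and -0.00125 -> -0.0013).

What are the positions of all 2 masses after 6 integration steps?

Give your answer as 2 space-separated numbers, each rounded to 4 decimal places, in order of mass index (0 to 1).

Step 0: x=[4.0000 12.0000] v=[0.0000 -1.0000]
Step 1: x=[4.5000 11.5000] v=[2.0000 -2.0000]
Step 2: x=[5.3125 10.8750] v=[3.2500 -2.5000]
Step 3: x=[6.1563 10.3047] v=[3.3750 -2.2813]
Step 4: x=[6.7491 9.9658] v=[2.3711 -1.3555]
Step 5: x=[6.9003 9.9749] v=[0.6049 0.0362]
Step 6: x=[6.5733 10.3496] v=[-1.3080 1.4989]

Answer: 6.5733 10.3496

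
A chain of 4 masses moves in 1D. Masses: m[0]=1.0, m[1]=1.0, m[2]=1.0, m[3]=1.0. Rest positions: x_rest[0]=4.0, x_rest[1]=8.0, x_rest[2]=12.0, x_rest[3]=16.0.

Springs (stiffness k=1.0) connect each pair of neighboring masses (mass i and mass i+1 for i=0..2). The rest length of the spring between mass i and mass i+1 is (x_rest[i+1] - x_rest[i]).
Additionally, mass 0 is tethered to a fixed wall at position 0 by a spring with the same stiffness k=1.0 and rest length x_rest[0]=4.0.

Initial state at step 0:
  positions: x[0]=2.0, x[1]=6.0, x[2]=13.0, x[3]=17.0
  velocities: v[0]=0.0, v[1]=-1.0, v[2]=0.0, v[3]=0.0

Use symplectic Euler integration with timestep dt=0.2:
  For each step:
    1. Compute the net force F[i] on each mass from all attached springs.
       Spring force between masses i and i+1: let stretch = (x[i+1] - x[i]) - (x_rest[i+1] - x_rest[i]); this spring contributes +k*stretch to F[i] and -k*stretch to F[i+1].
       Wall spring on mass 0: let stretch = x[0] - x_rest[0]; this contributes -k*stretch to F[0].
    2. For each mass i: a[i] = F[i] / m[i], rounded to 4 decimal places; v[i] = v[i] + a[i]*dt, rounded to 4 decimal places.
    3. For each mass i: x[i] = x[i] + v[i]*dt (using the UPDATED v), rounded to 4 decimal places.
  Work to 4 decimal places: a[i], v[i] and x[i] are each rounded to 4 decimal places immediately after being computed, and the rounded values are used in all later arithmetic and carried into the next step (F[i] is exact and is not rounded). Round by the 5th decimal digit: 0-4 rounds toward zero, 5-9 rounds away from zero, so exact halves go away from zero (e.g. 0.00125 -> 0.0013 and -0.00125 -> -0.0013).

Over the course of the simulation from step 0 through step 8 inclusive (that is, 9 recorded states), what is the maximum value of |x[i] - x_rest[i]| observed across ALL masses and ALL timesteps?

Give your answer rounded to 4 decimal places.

Answer: 2.0800

Derivation:
Step 0: x=[2.0000 6.0000 13.0000 17.0000] v=[0.0000 -1.0000 0.0000 0.0000]
Step 1: x=[2.0800 5.9200 12.8800 17.0000] v=[0.4000 -0.4000 -0.6000 0.0000]
Step 2: x=[2.2304 5.9648 12.6464 16.9952] v=[0.7520 0.2240 -1.1680 -0.0240]
Step 3: x=[2.4410 6.1275 12.3195 16.9764] v=[1.0528 0.8134 -1.6346 -0.0938]
Step 4: x=[2.7014 6.3904 11.9312 16.9314] v=[1.3019 1.3145 -1.9416 -0.2252]
Step 5: x=[3.0013 6.7274 11.5213 16.8464] v=[1.4994 1.6849 -2.0497 -0.4252]
Step 6: x=[3.3302 7.1071 11.1326 16.7084] v=[1.6444 1.8985 -1.9435 -0.6902]
Step 7: x=[3.6769 7.4967 10.8059 16.5073] v=[1.7337 1.9482 -1.6334 -1.0054]
Step 8: x=[4.0294 7.8659 10.5749 16.2382] v=[1.7623 1.8461 -1.1550 -1.3457]
Max displacement = 2.0800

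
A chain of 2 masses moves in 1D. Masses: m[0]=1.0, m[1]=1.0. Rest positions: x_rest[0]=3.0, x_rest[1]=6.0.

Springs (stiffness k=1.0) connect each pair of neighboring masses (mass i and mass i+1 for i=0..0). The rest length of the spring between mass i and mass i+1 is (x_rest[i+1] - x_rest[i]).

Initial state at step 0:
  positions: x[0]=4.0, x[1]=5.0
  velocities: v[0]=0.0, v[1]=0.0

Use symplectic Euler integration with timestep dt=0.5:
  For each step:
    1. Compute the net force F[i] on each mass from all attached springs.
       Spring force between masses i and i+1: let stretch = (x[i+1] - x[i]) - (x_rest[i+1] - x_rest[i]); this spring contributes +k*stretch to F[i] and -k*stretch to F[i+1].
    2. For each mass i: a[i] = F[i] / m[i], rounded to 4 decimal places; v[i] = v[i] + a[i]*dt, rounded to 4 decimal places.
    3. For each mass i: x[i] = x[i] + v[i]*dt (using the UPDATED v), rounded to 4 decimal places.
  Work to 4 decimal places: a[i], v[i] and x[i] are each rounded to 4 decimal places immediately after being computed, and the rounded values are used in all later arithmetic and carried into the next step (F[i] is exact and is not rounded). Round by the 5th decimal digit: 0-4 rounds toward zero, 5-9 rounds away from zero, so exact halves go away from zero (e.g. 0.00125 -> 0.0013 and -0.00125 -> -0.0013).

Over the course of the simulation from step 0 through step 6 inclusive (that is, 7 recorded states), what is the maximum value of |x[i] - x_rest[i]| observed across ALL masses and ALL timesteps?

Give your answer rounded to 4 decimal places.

Step 0: x=[4.0000 5.0000] v=[0.0000 0.0000]
Step 1: x=[3.5000 5.5000] v=[-1.0000 1.0000]
Step 2: x=[2.7500 6.2500] v=[-1.5000 1.5000]
Step 3: x=[2.1250 6.8750] v=[-1.2500 1.2500]
Step 4: x=[1.9375 7.0625] v=[-0.3750 0.3750]
Step 5: x=[2.2813 6.7188] v=[0.6875 -0.6875]
Step 6: x=[2.9845 6.0157] v=[1.4063 -1.4063]
Max displacement = 1.0625

Answer: 1.0625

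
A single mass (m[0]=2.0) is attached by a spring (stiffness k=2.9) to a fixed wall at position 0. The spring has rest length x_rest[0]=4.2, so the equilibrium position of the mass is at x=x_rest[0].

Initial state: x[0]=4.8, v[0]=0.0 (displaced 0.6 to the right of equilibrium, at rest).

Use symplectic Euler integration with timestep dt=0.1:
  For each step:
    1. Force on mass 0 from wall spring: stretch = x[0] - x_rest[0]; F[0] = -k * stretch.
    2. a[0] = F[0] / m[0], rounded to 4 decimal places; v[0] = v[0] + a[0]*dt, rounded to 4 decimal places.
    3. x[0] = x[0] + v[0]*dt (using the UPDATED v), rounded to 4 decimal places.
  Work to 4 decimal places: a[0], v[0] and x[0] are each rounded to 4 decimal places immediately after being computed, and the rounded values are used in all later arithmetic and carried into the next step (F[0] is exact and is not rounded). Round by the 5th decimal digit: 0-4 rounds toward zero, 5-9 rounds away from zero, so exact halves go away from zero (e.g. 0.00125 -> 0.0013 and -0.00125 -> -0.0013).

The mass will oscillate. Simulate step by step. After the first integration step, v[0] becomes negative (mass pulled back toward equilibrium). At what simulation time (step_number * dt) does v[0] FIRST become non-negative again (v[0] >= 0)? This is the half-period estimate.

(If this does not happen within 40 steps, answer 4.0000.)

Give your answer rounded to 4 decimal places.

Step 0: x=[4.8000] v=[0.0000]
Step 1: x=[4.7913] v=[-0.0870]
Step 2: x=[4.7740] v=[-0.1727]
Step 3: x=[4.7484] v=[-0.2559]
Step 4: x=[4.7149] v=[-0.3354]
Step 5: x=[4.6739] v=[-0.4101]
Step 6: x=[4.6260] v=[-0.4788]
Step 7: x=[4.5719] v=[-0.5406]
Step 8: x=[4.5125] v=[-0.5945]
Step 9: x=[4.4485] v=[-0.6398]
Step 10: x=[4.3809] v=[-0.6758]
Step 11: x=[4.3107] v=[-0.7020]
Step 12: x=[4.2389] v=[-0.7181]
Step 13: x=[4.1665] v=[-0.7237]
Step 14: x=[4.0946] v=[-0.7188]
Step 15: x=[4.0243] v=[-0.7035]
Step 16: x=[3.9565] v=[-0.6780]
Step 17: x=[3.8922] v=[-0.6427]
Step 18: x=[3.8324] v=[-0.5981]
Step 19: x=[3.7779] v=[-0.5448]
Step 20: x=[3.7295] v=[-0.4836]
Step 21: x=[3.6880] v=[-0.4154]
Step 22: x=[3.6539] v=[-0.3412]
Step 23: x=[3.6277] v=[-0.2620]
Step 24: x=[3.6098] v=[-0.1790]
Step 25: x=[3.6005] v=[-0.0934]
Step 26: x=[3.5999] v=[-0.0065]
Step 27: x=[3.6080] v=[0.0805]
First v>=0 after going negative at step 27, time=2.7000

Answer: 2.7000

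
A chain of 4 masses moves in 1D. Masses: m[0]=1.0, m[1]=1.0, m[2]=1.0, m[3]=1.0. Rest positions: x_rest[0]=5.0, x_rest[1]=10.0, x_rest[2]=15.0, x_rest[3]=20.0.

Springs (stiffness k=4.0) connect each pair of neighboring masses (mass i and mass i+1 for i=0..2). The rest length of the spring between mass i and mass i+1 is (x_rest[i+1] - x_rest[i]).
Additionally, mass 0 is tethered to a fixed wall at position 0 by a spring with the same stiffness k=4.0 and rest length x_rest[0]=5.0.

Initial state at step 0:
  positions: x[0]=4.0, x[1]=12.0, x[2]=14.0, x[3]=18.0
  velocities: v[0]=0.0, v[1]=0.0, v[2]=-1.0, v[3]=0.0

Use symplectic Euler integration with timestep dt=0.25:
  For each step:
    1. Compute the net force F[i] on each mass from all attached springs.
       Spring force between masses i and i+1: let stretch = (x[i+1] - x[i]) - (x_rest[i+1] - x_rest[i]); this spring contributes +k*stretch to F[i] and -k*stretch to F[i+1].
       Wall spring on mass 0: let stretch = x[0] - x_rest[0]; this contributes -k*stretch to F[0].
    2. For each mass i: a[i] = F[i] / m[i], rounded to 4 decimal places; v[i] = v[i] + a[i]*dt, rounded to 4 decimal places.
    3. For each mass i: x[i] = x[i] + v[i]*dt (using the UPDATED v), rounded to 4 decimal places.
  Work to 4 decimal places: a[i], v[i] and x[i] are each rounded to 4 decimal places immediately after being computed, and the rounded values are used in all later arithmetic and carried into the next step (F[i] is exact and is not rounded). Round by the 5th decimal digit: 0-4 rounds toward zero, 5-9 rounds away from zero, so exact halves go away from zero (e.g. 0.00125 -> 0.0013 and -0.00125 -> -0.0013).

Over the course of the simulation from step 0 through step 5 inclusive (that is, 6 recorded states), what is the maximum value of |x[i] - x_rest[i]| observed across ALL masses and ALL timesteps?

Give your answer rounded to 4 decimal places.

Answer: 2.4844

Derivation:
Step 0: x=[4.0000 12.0000 14.0000 18.0000] v=[0.0000 0.0000 -1.0000 0.0000]
Step 1: x=[5.0000 10.5000 14.2500 18.2500] v=[4.0000 -6.0000 1.0000 1.0000]
Step 2: x=[6.1250 8.5625 14.5625 18.7500] v=[4.5000 -7.7500 1.2500 2.0000]
Step 3: x=[6.3281 7.5156 14.4219 19.4531] v=[0.8125 -4.1875 -0.5625 2.8125]
Step 4: x=[5.2461 7.8984 13.8125 20.1484] v=[-4.3281 1.5313 -2.4376 2.7813]
Step 5: x=[3.5156 9.0967 13.3086 20.5098] v=[-6.9219 4.7931 -2.0158 1.4454]
Max displacement = 2.4844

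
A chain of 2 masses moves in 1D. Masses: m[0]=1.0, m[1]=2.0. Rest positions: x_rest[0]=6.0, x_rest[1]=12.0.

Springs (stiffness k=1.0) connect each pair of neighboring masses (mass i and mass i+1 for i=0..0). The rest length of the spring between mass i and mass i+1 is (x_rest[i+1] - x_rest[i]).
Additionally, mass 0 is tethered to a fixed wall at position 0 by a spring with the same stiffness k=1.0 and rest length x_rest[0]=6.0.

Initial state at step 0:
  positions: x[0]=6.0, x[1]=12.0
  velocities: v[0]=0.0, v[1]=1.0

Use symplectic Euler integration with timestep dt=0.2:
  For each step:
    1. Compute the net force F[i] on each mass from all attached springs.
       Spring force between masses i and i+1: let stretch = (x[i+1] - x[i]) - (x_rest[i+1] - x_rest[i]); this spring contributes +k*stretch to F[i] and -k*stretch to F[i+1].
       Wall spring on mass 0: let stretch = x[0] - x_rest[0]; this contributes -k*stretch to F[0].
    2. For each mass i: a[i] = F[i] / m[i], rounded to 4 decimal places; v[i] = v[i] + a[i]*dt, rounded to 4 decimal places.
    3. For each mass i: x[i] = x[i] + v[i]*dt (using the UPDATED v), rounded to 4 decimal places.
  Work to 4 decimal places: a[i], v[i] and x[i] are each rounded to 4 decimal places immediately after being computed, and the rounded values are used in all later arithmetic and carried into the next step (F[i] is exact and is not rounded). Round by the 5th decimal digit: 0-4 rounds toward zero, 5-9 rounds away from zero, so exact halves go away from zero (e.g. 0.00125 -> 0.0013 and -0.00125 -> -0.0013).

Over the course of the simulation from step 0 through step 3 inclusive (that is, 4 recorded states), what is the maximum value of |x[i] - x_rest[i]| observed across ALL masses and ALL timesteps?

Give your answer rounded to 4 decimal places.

Step 0: x=[6.0000 12.0000] v=[0.0000 1.0000]
Step 1: x=[6.0000 12.2000] v=[0.0000 1.0000]
Step 2: x=[6.0080 12.3960] v=[0.0400 0.9800]
Step 3: x=[6.0312 12.5842] v=[0.1160 0.9412]
Max displacement = 0.5842

Answer: 0.5842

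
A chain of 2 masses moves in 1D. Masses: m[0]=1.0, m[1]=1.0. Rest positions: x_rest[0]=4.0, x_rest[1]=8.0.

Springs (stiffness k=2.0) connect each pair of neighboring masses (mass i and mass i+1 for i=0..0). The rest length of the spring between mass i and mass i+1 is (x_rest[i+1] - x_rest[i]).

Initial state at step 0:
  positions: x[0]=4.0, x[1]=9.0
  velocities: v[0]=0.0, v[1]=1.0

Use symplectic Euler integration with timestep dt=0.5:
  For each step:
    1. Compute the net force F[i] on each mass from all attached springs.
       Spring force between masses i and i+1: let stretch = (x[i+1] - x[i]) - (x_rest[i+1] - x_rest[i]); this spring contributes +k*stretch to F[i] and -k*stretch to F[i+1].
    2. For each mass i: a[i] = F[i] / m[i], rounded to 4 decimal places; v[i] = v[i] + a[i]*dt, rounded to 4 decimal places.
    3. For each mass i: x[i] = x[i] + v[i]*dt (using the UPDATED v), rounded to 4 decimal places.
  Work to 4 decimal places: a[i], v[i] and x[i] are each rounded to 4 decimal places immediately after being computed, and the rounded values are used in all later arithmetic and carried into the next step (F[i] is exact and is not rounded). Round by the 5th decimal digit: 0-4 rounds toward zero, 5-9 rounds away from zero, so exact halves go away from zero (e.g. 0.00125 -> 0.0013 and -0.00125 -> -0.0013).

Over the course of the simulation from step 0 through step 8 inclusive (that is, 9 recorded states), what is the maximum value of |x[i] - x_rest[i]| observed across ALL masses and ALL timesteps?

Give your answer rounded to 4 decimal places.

Step 0: x=[4.0000 9.0000] v=[0.0000 1.0000]
Step 1: x=[4.5000 9.0000] v=[1.0000 0.0000]
Step 2: x=[5.2500 8.7500] v=[1.5000 -0.5000]
Step 3: x=[5.7500 8.7500] v=[1.0000 0.0000]
Step 4: x=[5.7500 9.2500] v=[0.0000 1.0000]
Step 5: x=[5.5000 10.0000] v=[-0.5000 1.5000]
Step 6: x=[5.5000 10.5000] v=[0.0000 1.0000]
Step 7: x=[6.0000 10.5000] v=[1.0000 0.0000]
Step 8: x=[6.7500 10.2500] v=[1.5000 -0.5000]
Max displacement = 2.7500

Answer: 2.7500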